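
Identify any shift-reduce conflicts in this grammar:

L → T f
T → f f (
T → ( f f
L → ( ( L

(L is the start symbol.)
A shift-reduce conflict occurs when an LR(0) state has both:
  - a complete (reduce) item [A → α .] (dot at the end), and
  - a shift item [B → β . c γ] (dot before a terminal).

Augment with L' → L and build the canonical LR(0) collection (I0 = CLOSURE({[L' → . L]}), then GOTO on every symbol after a dot until no new states appear). It has 12 states:
  I0: { [L → . ( ( L], [L → . T f], [L' → . L], [T → . ( f f], [T → . f f (] }  — shift
  I1: { [L → ( . ( L], [T → ( . f f] }  — shift
  I2: { [L' → L .] }  — accept
  I3: { [L → T . f] }  — shift
  I4: { [T → f . f (] }  — shift
  I5: { [T → f f . (] }  — shift
  I6: { [T → f f ( .] }  — reduce
  I7: { [L → T f .] }  — reduce
  I8: { [L → ( ( . L], [L → . ( ( L], [L → . T f], [T → . ( f f], [T → . f f (] }  — shift
  I9: { [T → ( f . f] }  — shift
  I10: { [T → ( f f .] }  — reduce
  I11: { [L → ( ( L .] }  — reduce

No state contains both a complete item and a shift item.

Answer: No shift-reduce conflicts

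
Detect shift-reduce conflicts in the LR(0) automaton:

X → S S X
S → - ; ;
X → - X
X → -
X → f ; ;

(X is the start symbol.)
A shift-reduce conflict occurs when an LR(0) state has both:
  - a complete (reduce) item [A → α .] (dot at the end), and
  - a shift item [B → β . c γ] (dot before a terminal).

Augment with X' → X and build the canonical LR(0) collection (I0 = CLOSURE({[X' → . X]}), then GOTO on every symbol after a dot until no new states appear). It has 13 states:
  I0: { [S → . - ; ;], [X → . - X], [X → . -], [X → . S S X], [X → . f ; ;], [X' → . X] }  — shift
  I1: { [S → - . ; ;], [S → . - ; ;], [X → - . X], [X → - .], [X → . - X], [X → . -], [X → . S S X], [X → . f ; ;] }  — shift, reduce
  I2: { [S → . - ; ;], [X → S . S X] }  — shift
  I3: { [X' → X .] }  — accept
  I4: { [X → f . ; ;] }  — shift
  I5: { [X → f ; . ;] }  — shift
  I6: { [X → f ; ; .] }  — reduce
  I7: { [S → - . ; ;] }  — shift
  I8: { [S → . - ; ;], [X → . - X], [X → . -], [X → . S S X], [X → . f ; ;], [X → S S . X] }  — shift
  I9: { [X → S S X .] }  — reduce
  I10: { [S → - ; . ;] }  — shift
  I11: { [S → - ; ; .] }  — reduce
  I12: { [X → - X .] }  — reduce

I1 contains reduce item [X → - .] and shift items [S → . - ; ;], [S → - . ; ;], [X → . -], [X → . - X], [X → . f ; ;] — shift-reduce conflict.

Answer: Yes — I1: [X → - .] vs [S → . - ; ;]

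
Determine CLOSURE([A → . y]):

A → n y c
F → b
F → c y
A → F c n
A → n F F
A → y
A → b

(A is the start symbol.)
To compute CLOSURE, for each item [A → α.Bβ] where B is a non-terminal, add [B → .γ] for all productions B → γ; repeat for the newly added items until nothing changes.

Start with: [A → . y]
The dot precedes the terminal y, so nothing is added.

CLOSURE = { [A → . y] }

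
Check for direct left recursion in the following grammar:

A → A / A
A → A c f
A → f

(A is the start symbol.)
A → A / A: LEFT RECURSIVE (starts with A)
A → A c f: LEFT RECURSIVE (starts with A)
A → f: starts with f

The grammar has direct left recursion on: A.

Answer: Yes, A is left-recursive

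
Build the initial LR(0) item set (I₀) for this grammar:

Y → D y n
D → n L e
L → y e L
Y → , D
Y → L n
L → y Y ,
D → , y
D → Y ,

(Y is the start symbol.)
{ [D → . , y], [D → . Y ,], [D → . n L e], [L → . y Y ,], [L → . y e L], [Y → . , D], [Y → . D y n], [Y → . L n], [Y' → . Y] }

First, augment the grammar with Y' → Y
I₀ = CLOSURE({ [Y' → . Y] }):
  [Y' → . Y] has the dot before Y: add [Y → . D y n], [Y → . , D], [Y → . L n]
  [Y → . D y n] has the dot before D: add [D → . n L e], [D → . , y], [D → . Y ,]
  [Y → . L n] has the dot before L: add [L → . y e L], [L → . y Y ,]
No further items can be added.

I₀ = { [D → . , y], [D → . Y ,], [D → . n L e], [L → . y Y ,], [L → . y e L], [Y → . , D], [Y → . D y n], [Y → . L n], [Y' → . Y] }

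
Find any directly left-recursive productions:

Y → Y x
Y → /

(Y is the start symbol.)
Yes, Y is left-recursive

Direct left recursion occurs when N → N α for some non-terminal N (the right-hand side begins with the left-hand side itself).

Y → Y x: LEFT RECURSIVE (starts with Y)
Y → /: starts with '/'

The grammar has direct left recursion on: Y.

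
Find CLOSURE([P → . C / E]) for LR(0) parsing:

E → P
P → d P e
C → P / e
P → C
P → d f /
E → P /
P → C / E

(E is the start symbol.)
{ [C → . P / e], [P → . C / E], [P → . C], [P → . d P e], [P → . d f /] }

To compute CLOSURE, for each item [A → α.Bβ] where B is a non-terminal, add [B → .γ] for all productions B → γ; repeat for the newly added items until nothing changes.

Start with: [P → . C / E]
  [P → . C / E] has the dot before C: add [C → . P / e]
  [C → . P / e] has the dot before P: add [P → . d P e], [P → . C], [P → . d f /]
No further items can be added.

CLOSURE = { [C → . P / e], [P → . C / E], [P → . C], [P → . d P e], [P → . d f /] }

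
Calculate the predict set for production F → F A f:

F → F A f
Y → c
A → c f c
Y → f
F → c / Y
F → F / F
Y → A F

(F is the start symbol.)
PREDICT(F → F A f) = (FIRST(RHS) \ {ε}) ∪ (FOLLOW(F) if ε ∈ FIRST(RHS), i.e. RHS ⇒* ε)
FIRST(F) = { 'c' }
FIRST(F A f) = { 'c' }
ε ∉ FIRST(F A f), so FOLLOW(F) is not added.
PREDICT(F → F A f) = { 'c' }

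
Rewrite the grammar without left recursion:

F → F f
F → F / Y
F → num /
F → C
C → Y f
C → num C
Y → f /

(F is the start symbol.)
F is directly left-recursive. The standard transformation for
  A → A α₁ | ... | A α_m | β₁ | ... | β_n
is
  A  → β₁ A' | ... | β_n A'
  A' → α₁ A' | ... | α_m A' | ε

F → num / becomes F → num / F'
F → C becomes F → C F'
F → F f becomes F' → f F'
F → F / Y becomes F' → / Y F'
Add F' → ε

Productions for other non-terminals are unchanged:
  C → Y f
  C → num C
  Y → f /

Resulting grammar:
F → num / F'
F → C F'
F' → f F'
F' → / Y F'
F' → ε
C → Y f
C → num C
Y → f /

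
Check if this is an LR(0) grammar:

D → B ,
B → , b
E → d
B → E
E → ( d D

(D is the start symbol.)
Augment with D' → D and build the canonical LR(0) collection (I0 = CLOSURE({[D' → . D]}), then GOTO on every symbol after a dot until no new states appear). It has 11 states:
  I0: { [B → . , b], [B → . E], [D → . B ,], [D' → . D], [E → . ( d D], [E → . d] }  — shift
  I1: { [E → ( . d D] }  — shift
  I2: { [B → , . b] }  — shift
  I3: { [D → B . ,] }  — shift
  I4: { [D' → D .] }  — accept
  I5: { [B → E .] }  — reduce
  I6: { [E → d .] }  — reduce
  I7: { [D → B , .] }  — reduce
  I8: { [B → , b .] }  — reduce
  I9: { [B → . , b], [B → . E], [D → . B ,], [E → ( d . D], [E → . ( d D], [E → . d] }  — shift
  I10: { [E → ( d D .] }  — reduce

Every state is either a pure shift/goto state or contains exactly one complete item and nothing to shift — no conflicts. The grammar is LR(0).

Answer: Yes, the grammar is LR(0)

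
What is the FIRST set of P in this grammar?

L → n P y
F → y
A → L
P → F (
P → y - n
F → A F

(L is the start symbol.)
{ 'n', 'y' }

To compute FIRST(P), examine every production with P on the left-hand side, reading each right-hand side left to right until a non-nullable symbol is reached.

FIRST sets of the other non-terminals involved (by the same procedure, iterated to a fixed point):
  FIRST(F) = { 'n', 'y' }

From P → F (:
  - F is a non-terminal: add FIRST(F) \ {ε} = { 'n', 'y' }
    F is not nullable, so stop
From P → y - n:
  - y is a terminal: add 'y' and stop

Collecting: FIRST(P) = { 'n', 'y' }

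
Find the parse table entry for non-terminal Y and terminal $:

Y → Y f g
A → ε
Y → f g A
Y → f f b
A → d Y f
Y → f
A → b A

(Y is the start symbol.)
Empty (error entry)

To find M[Y, $], we find productions for Y where $ is in the predict set (PREDICT(N → α) = (FIRST(α) \ {ε}) ∪ (FOLLOW(N) if α ⇒* ε)).

Relevant sets:
  FIRST(Y) = { 'f' }

Y → Y f g: PREDICT = { 'f' }
Y → f g A: PREDICT = { 'f' }
Y → f f b: PREDICT = { 'f' }
Y → f: PREDICT = { 'f' }

M[Y, $] is empty (no production applies)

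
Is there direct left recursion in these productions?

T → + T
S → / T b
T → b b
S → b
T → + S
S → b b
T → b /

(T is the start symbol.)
Direct left recursion occurs when N → N α for some non-terminal N (the right-hand side begins with the left-hand side itself).

T → + T: starts with '+'
S → / T b: starts with '/'
T → b b: starts with b
S → b: starts with b
T → + S: starts with '+'
S → b b: starts with b
T → b /: starts with b

No direct left recursion found.

Answer: No direct left recursion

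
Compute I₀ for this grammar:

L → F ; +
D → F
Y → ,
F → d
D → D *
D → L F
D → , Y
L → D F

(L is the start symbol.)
First, augment the grammar with L' → L
I₀ = CLOSURE({ [L' → . L] }):
  [L' → . L] has the dot before L: add [L → . F ; +], [L → . D F]
  [L → . F ; +] has the dot before F: add [F → . d]
  [L → . D F] has the dot before D: add [D → . F], [D → . D *], [D → . L F], [D → . , Y]
No further items can be added.

I₀ = { [D → . , Y], [D → . D *], [D → . F], [D → . L F], [F → . d], [L → . D F], [L → . F ; +], [L' → . L] }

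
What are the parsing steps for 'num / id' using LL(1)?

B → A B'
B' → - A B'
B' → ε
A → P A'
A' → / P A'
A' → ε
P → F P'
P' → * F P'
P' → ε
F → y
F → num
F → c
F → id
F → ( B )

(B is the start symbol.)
Stack is shown with the top on the left.

Stack           Input       Action
----------------------------------
B $             num / id $  output B → A B'
A B' $          num / id $  output A → P A'
P A' B' $       num / id $  output P → F P'
F P' A' B' $    num / id $  output F → num
num P' A' B' $  num / id $  match 'num'
P' A' B' $      / id $      output P' → ε
A' B' $         / id $      output A' → / P A'
/ P A' B' $     / id $      match '/'
P A' B' $       id $        output P → F P'
F P' A' B' $    id $        output F → id
id P' A' B' $   id $        match 'id'
P' A' B' $      $           output P' → ε
A' B' $         $           output A' → ε
B' $            $           output B' → ε
$               $           accept

The string is accepted.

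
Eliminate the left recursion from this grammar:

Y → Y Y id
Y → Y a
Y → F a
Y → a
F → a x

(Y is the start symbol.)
Y → F a Y'
Y → a Y'
Y' → Y id Y'
Y' → a Y'
Y' → ε
F → a x

Y is directly left-recursive. The standard transformation for
  A → A α₁ | ... | A α_m | β₁ | ... | β_n
is
  A  → β₁ A' | ... | β_n A'
  A' → α₁ A' | ... | α_m A' | ε

Y → F a becomes Y → F a Y'
Y → a becomes Y → a Y'
Y → Y Y id becomes Y' → Y id Y'
Y → Y a becomes Y' → a Y'
Add Y' → ε

Productions for other non-terminals are unchanged:
  F → a x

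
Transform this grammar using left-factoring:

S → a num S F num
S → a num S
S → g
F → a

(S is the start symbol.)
S → a num S S'
S' → F num
S' → ε
S → g
F → a

Left-factoring transforms A → αβ₁ | αβ₂ into A → αA' and A' → β₁ | β₂
(α is the longest common prefix among the alternatives). Repeat until
no nonterminal has two alternatives with a common prefix.

Round 1: S has alternatives sharing prefix 'a num S'. Introduce S': S → a num S S'
  Add: S' → F num
  Add: S' → ε

No remaining common prefixes — done.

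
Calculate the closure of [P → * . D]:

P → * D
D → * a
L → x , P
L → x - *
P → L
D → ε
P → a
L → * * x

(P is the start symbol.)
To compute CLOSURE, for each item [A → α.Bβ] where B is a non-terminal, add [B → .γ] for all productions B → γ; repeat for the newly added items until nothing changes.

Start with: [P → * . D]
  [P → * . D] has the dot before D: add [D → . * a], [D → .]
No further items can be added.

CLOSURE = { [D → . * a], [D → .], [P → * . D] }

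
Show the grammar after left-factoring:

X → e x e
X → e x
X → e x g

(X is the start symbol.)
X → e x X'
X' → e
X' → ε
X' → g

Left-factoring transforms A → αβ₁ | αβ₂ into A → αA' and A' → β₁ | β₂
(α is the longest common prefix among the alternatives). Repeat until
no nonterminal has two alternatives with a common prefix.

Round 1: X has alternatives sharing prefix 'e x'. Introduce X': X → e x X'
  Add: X' → e
  Add: X' → ε
  Add: X' → g

No remaining common prefixes — done.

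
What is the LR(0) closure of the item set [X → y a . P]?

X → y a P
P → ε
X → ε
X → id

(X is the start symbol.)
{ [P → .], [X → y a . P] }

Start with: [X → y a . P]
  [X → y a . P] has the dot before P: add [P → .]
No further items can be added.

CLOSURE = { [P → .], [X → y a . P] }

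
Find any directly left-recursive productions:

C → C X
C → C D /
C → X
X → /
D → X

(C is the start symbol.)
Yes, C is left-recursive

Direct left recursion occurs when N → N α for some non-terminal N (the right-hand side begins with the left-hand side itself).

C → C X: LEFT RECURSIVE (starts with C)
C → C D /: LEFT RECURSIVE (starts with C)
C → X: starts with X
X → /: starts with '/'
D → X: starts with X

The grammar has direct left recursion on: C.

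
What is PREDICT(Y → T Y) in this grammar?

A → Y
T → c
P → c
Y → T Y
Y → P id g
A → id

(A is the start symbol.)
{ 'c' }

PREDICT(Y → T Y) = (FIRST(RHS) \ {ε}) ∪ (FOLLOW(Y) if ε ∈ FIRST(RHS), i.e. RHS ⇒* ε)
FIRST(T) = { 'c' }
FIRST(T Y) = { 'c' }
ε ∉ FIRST(T Y), so FOLLOW(Y) is not added.
PREDICT(Y → T Y) = { 'c' }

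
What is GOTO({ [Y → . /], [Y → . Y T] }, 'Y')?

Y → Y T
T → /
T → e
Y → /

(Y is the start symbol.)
{ [T → . /], [T → . e], [Y → Y . T] }

GOTO(I, 'Y') = CLOSURE({ [A → αX.β] : [A → α.Xβ] ∈ I, X = 'Y' })

Items with dot before 'Y', with the dot advanced:
  [Y → . Y T] → [Y → Y . T]
Closure of the advanced items:
  [Y → Y . T] has the dot before T: add [T → . /], [T → . e]

GOTO = { [T → . /], [T → . e], [Y → Y . T] }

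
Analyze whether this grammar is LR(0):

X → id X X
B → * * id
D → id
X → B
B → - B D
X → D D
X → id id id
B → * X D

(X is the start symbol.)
No. Shift-reduce conflict between [D → id .] and [B → . * * id]

A grammar is LR(0) if no state in the canonical LR(0) collection has:
  - both a shift item (dot before a terminal) and a complete item (shift-reduce conflict), or
  - two or more complete items (reduce-reduce conflict; the accept item [X' → X .] counts as a complete item here).

Augment with X' → X and build the canonical LR(0) collection (I0 = CLOSURE({[X' → . X]}), then GOTO on every symbol after a dot until no new states appear). It has 19 states:
  I0: { [B → . * * id], [B → . * X D], [B → . - B D], [D → . id], [X → . B], [X → . D D], [X → . id X X], [X → . id id id], [X' → . X] }  — shift
  I1: { [B → * . * id], [B → * . X D], [B → . * * id], [B → . * X D], [B → . - B D], [D → . id], [X → . B], [X → . D D], [X → . id X X], [X → . id id id] }  — shift
  I2: { [B → - . B D], [B → . * * id], [B → . * X D], [B → . - B D] }  — shift
  I3: { [X → B .] }  — reduce
  I4: { [D → . id], [X → D . D] }  — shift
  I5: { [X' → X .] }  — accept
  I6: { [B → . * * id], [B → . * X D], [B → . - B D], [D → . id], [D → id .], [X → . B], [X → . D D], [X → . id X X], [X → . id id id], [X → id . X X], [X → id . id id] }  — shift, reduce
  I7: { [B → . * * id], [B → . * X D], [B → . - B D], [D → . id], [X → . B], [X → . D D], [X → . id X X], [X → . id id id], [X → id X . X] }  — shift
  I8: { [B → . * * id], [B → . * X D], [B → . - B D], [D → . id], [D → id .], [X → . B], [X → . D D], [X → . id X X], [X → . id id id], [X → id . X X], [X → id . id id], [X → id id . id] }  — shift, reduce
  I9: { [B → . * * id], [B → . * X D], [B → . - B D], [D → . id], [D → id .], [X → . B], [X → . D D], [X → . id X X], [X → . id id id], [X → id . X X], [X → id . id id], [X → id id . id], [X → id id id .] }  — shift, 2 reduces
  I10: { [X → id X X .] }  — reduce
  I11: { [X → D D .] }  — reduce
  I12: { [D → id .] }  — reduce
  I13: { [B → - B . D], [D → . id] }  — shift
  I14: { [B → - B D .] }  — reduce
  I15: { [B → * * . id], [B → * . * id], [B → * . X D], [B → . * * id], [B → . * X D], [B → . - B D], [D → . id], [X → . B], [X → . D D], [X → . id X X], [X → . id id id] }  — shift
  I16: { [B → * X . D], [D → . id] }  — shift
  I17: { [B → * X D .] }  — reduce
  I18: { [B → * * id .], [B → . * * id], [B → . * X D], [B → . - B D], [D → . id], [D → id .], [X → . B], [X → . D D], [X → . id X X], [X → . id id id], [X → id . X X], [X → id . id id] }  — shift, 2 reduces

Conflict in state I6:
  Shift-reduce conflict between [D → id .] and [B → . * * id]
So the grammar is NOT LR(0).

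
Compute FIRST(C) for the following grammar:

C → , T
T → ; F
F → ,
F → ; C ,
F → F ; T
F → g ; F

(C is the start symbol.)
To compute FIRST(C), examine every production with C on the left-hand side, reading each right-hand side left to right until a non-nullable symbol is reached.

From C → , T:
  - ',' is a terminal: add ',' and stop

Collecting: FIRST(C) = { ',' }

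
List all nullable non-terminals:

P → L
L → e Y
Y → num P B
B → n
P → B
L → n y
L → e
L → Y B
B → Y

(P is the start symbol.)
None

A non-terminal is nullable if it can derive ε (the empty string): either it has an ε-production, or it has a production whose right-hand side consists entirely of nullable non-terminals.

There are no ε-productions, so no non-terminal can derive ε.
No non-terminals are nullable.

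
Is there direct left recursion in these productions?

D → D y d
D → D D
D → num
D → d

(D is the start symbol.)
Direct left recursion occurs when N → N α for some non-terminal N (the right-hand side begins with the left-hand side itself).

D → D y d: LEFT RECURSIVE (starts with D)
D → D D: LEFT RECURSIVE (starts with D)
D → num: starts with num
D → d: starts with d

The grammar has direct left recursion on: D.

Answer: Yes, D is left-recursive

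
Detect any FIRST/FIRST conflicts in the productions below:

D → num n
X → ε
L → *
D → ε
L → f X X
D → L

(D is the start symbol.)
No FIRST/FIRST conflicts.

A FIRST/FIRST conflict occurs when two productions N → α and N → β for the same non-terminal have FIRST(α) ∩ FIRST(β) ≠ ∅ (with ε ∈ FIRST of a nullable right-hand side, so two nullable alternatives also conflict).

FIRST sets of the non-terminals at (or reachable through a nullable prefix from) the front of some alternative:
  FIRST(L) = { '*', 'f' }

Productions for D:
  D → num n: FIRST = { 'num' }
  D → ε: FIRST = { ε }
  D → L: FIRST = { '*', 'f' }
Productions for L:
  L → *: FIRST = { '*' }
  L → f X X: FIRST = { 'f' }
X has only one production, so no FIRST/FIRST conflict is possible there.

All alternatives of each non-terminal have pairwise disjoint FIRST sets.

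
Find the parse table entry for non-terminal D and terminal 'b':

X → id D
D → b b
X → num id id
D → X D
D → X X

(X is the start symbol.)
D → b b

To find M[D, 'b'], we find productions for D where 'b' is in the predict set (PREDICT(N → α) = (FIRST(α) \ {ε}) ∪ (FOLLOW(N) if α ⇒* ε)).

Relevant sets:
  FIRST(X) = { 'id', 'num' }

D → b b: PREDICT = { 'b' }
  'b' is in predict set, so this production goes in M[D, 'b']
D → X D: PREDICT = { 'id', 'num' }
D → X X: PREDICT = { 'id', 'num' }

M[D, 'b'] = D → b b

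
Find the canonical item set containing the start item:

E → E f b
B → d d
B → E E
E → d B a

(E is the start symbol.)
First, augment the grammar with E' → E
I₀ = CLOSURE({ [E' → . E] }):
  [E' → . E] has the dot before E: add [E → . E f b], [E → . d B a]
No further items can be added.

I₀ = { [E → . E f b], [E → . d B a], [E' → . E] }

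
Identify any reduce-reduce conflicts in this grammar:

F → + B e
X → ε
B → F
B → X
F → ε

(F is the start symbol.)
Augment with F' → F and build the canonical LR(0) collection (I0 = CLOSURE({[F' → . F]}), then GOTO on every symbol after a dot until no new states appear). It has 7 states:
  I0: { [F → . + B e], [F → .], [F' → . F] }  — shift, reduce
  I1: { [B → . F], [B → . X], [F → + . B e], [F → . + B e], [F → .], [X → .] }  — shift, 2 reduces
  I2: { [F' → F .] }  — accept
  I3: { [F → + B . e] }  — shift
  I4: { [B → F .] }  — reduce
  I5: { [B → X .] }  — reduce
  I6: { [F → + B e .] }  — reduce

I1 contains complete items [F → .], [X → .] — reduce-reduce conflict.

Answer: Yes — I1: [F → .] vs [X → .]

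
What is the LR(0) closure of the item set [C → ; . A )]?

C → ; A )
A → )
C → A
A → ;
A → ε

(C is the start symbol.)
{ [A → . )], [A → . ;], [A → .], [C → ; . A )] }

To compute CLOSURE, for each item [A → α.Bβ] where B is a non-terminal, add [B → .γ] for all productions B → γ; repeat for the newly added items until nothing changes.

Start with: [C → ; . A )]
  [C → ; . A )] has the dot before A: add [A → . )], [A → . ;], [A → .]
No further items can be added.

CLOSURE = { [A → . )], [A → . ;], [A → .], [C → ; . A )] }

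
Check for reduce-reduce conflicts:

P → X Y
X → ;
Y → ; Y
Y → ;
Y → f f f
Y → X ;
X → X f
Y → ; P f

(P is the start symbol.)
A reduce-reduce conflict occurs when an LR(0) state has two complete items [A → α .] and [B → β .] — both call for a reduction, and with no lookahead the parser cannot choose between them.

Augment with P' → P and build the canonical LR(0) collection (I0 = CLOSURE({[P' → . P]}), then GOTO on every symbol after a dot until no new states appear). It has 18 states:
  I0: { [P → . X Y], [P' → . P], [X → . ;], [X → . X f] }  — shift
  I1: { [X → ; .] }  — reduce
  I2: { [P' → P .] }  — accept
  I3: { [P → X . Y], [X → . ;], [X → . X f], [X → X . f], [Y → . ; P f], [Y → . ; Y], [Y → . ;], [Y → . X ;], [Y → . f f f] }  — shift
  I4: { [P → . X Y], [X → . ;], [X → . X f], [X → ; .], [Y → . ; P f], [Y → . ; Y], [Y → . ;], [Y → . X ;], [Y → . f f f], [Y → ; . P f], [Y → ; . Y], [Y → ; .] }  — shift, 2 reduces
  I5: { [X → X . f], [Y → X . ;] }  — shift
  I6: { [P → X Y .] }  — reduce
  I7: { [X → X f .], [Y → f . f f] }  — shift, reduce
  I8: { [Y → f f . f] }  — shift
  I9: { [Y → f f f .] }  — reduce
  I10: { [Y → X ; .] }  — reduce
  I11: { [X → X f .] }  — reduce
  I12: { [Y → ; P . f] }  — shift
  I13: { [P → X . Y], [X → . ;], [X → . X f], [X → X . f], [Y → . ; P f], [Y → . ; Y], [Y → . ;], [Y → . X ;], [Y → . f f f], [Y → X . ;] }  — shift
  I14: { [Y → ; Y .] }  — reduce
  I15: { [Y → f . f f] }  — shift
  I16: { [P → . X Y], [X → . ;], [X → . X f], [X → ; .], [Y → . ; P f], [Y → . ; Y], [Y → . ;], [Y → . X ;], [Y → . f f f], [Y → ; . P f], [Y → ; . Y], [Y → ; .], [Y → X ; .] }  — shift, 3 reduces
  I17: { [Y → ; P f .] }  — reduce

I4 contains complete items [X → ; .], [Y → ; .] — reduce-reduce conflict.
I16 contains complete items [X → ; .], [Y → ; .], [Y → X ; .] — reduce-reduce conflict.

Answer: Yes — I4: [X → ; .] vs [Y → ; .]; I16: [X → ; .] vs [Y → ; .]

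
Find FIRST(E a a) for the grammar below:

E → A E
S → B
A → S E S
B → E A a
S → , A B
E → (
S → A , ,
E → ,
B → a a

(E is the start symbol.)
FIRST sets of the non-terminals involved (from the grammar, by fixed-point iteration):
  FIRST(E) = { '(', ',', 'a' }

To compute FIRST(E a a), process the symbols left to right:
Symbol E is a non-terminal. Add FIRST(E) \ {ε} = { '(', ',', 'a' }
E is not nullable (ε ∉ FIRST(E)), so stop here.
FIRST(E a a) = { '(', ',', 'a' }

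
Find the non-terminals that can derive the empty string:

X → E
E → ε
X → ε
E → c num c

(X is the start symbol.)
A non-terminal is nullable if it can derive ε (the empty string): either it has an ε-production, or it has a production whose right-hand side consists entirely of nullable non-terminals.

ε-productions: E → ε, X → ε
So E, X are immediately nullable.
Every non-terminal is now nullable.
Nullable = { 'E', 'X' }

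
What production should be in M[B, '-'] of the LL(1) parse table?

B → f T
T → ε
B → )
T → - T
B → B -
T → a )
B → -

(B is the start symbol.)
To find M[B, '-'], we find productions for B where '-' is in the predict set (PREDICT(N → α) = (FIRST(α) \ {ε}) ∪ (FOLLOW(N) if α ⇒* ε)).

Relevant sets:
  FIRST(B) = { ')', '-', 'f' }

B → f T: PREDICT = { 'f' }
B → ): PREDICT = { ')' }
B → B -: PREDICT = { ')', '-', 'f' }
  '-' is in predict set, so this production goes in M[B, '-']
B → -: PREDICT = { '-' }
  '-' is in predict set, so this production goes in M[B, '-']

M[B, '-'] = B → B -, B → -  (a multiply-defined cell — the grammar is not LL(1))

Answer: B → B -, B → -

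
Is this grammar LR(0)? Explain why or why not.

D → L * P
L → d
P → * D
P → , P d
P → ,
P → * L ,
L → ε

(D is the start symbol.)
No. Shift-reduce conflict between [L → .] and [L → . d]

Augment with D' → D and build the canonical LR(0) collection (I0 = CLOSURE({[D' → . D]}), then GOTO on every symbol after a dot until no new states appear). It has 13 states:
  I0: { [D → . L * P], [D' → . D], [L → . d], [L → .] }  — shift, reduce
  I1: { [D' → D .] }  — accept
  I2: { [D → L . * P] }  — shift
  I3: { [L → d .] }  — reduce
  I4: { [D → L * . P], [P → . * D], [P → . * L ,], [P → . , P d], [P → . ,] }  — shift
  I5: { [D → . L * P], [L → . d], [L → .], [P → * . D], [P → * . L ,] }  — shift, reduce
  I6: { [P → , . P d], [P → , .], [P → . * D], [P → . * L ,], [P → . , P d], [P → . ,] }  — shift, reduce
  I7: { [D → L * P .] }  — reduce
  I8: { [P → , P . d] }  — shift
  I9: { [P → , P d .] }  — reduce
  I10: { [P → * D .] }  — reduce
  I11: { [D → L . * P], [P → * L . ,] }  — shift
  I12: { [P → * L , .] }  — reduce

Conflict in state I0:
  Shift-reduce conflict between [L → .] and [L → . d]
So the grammar is NOT LR(0).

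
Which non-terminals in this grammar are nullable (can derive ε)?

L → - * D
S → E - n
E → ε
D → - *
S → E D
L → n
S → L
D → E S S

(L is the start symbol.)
{ 'E' }

ε-productions: E → ε
So E is immediately nullable.
No further non-terminal can be added: every production for the remaining non-terminals contains a terminal or a non-nullable non-terminal.
Nullable = { 'E' }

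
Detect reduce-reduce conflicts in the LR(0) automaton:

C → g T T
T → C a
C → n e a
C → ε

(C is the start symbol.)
No reduce-reduce conflicts

Augment with C' → C and build the canonical LR(0) collection (I0 = CLOSURE({[C' → . C]}), then GOTO on every symbol after a dot until no new states appear). It has 10 states:
  I0: { [C → . g T T], [C → . n e a], [C → .], [C' → . C] }  — shift, reduce
  I1: { [C' → C .] }  — accept
  I2: { [C → . g T T], [C → . n e a], [C → .], [C → g . T T], [T → . C a] }  — shift, reduce
  I3: { [C → n . e a] }  — shift
  I4: { [C → n e . a] }  — shift
  I5: { [C → n e a .] }  — reduce
  I6: { [T → C . a] }  — shift
  I7: { [C → . g T T], [C → . n e a], [C → .], [C → g T . T], [T → . C a] }  — shift, reduce
  I8: { [C → g T T .] }  — reduce
  I9: { [T → C a .] }  — reduce

No state contains more than one complete item.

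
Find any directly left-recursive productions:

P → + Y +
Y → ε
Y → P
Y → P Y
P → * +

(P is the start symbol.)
No direct left recursion

Direct left recursion occurs when N → N α for some non-terminal N (the right-hand side begins with the left-hand side itself).

P → + Y +: starts with '+'
Y → ε: starts with ε
Y → P: starts with P
Y → P Y: starts with P
P → * +: starts with '*'

No direct left recursion found.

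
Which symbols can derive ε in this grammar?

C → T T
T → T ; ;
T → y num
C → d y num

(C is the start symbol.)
None

A non-terminal is nullable if it can derive ε (the empty string): either it has an ε-production, or it has a production whose right-hand side consists entirely of nullable non-terminals.

There are no ε-productions, so no non-terminal can derive ε.
No non-terminals are nullable.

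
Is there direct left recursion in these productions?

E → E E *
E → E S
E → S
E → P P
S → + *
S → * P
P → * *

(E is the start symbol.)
Yes, E is left-recursive

Direct left recursion occurs when N → N α for some non-terminal N (the right-hand side begins with the left-hand side itself).

E → E E *: LEFT RECURSIVE (starts with E)
E → E S: LEFT RECURSIVE (starts with E)
E → S: starts with S
E → P P: starts with P
S → + *: starts with '+'
S → * P: starts with '*'
P → * *: starts with '*'

The grammar has direct left recursion on: E.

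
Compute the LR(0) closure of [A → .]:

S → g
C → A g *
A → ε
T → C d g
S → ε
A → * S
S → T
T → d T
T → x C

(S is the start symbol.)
To compute CLOSURE, for each item [A → α.Bβ] where B is a non-terminal, add [B → .γ] for all productions B → γ; repeat for the newly added items until nothing changes.

Start with: [A → .]
The dot is at the end, so nothing is added.

CLOSURE = { [A → .] }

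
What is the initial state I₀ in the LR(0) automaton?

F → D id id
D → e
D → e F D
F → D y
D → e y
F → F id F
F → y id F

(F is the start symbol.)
{ [D → . e F D], [D → . e y], [D → . e], [F → . D id id], [F → . D y], [F → . F id F], [F → . y id F], [F' → . F] }

First, augment the grammar with F' → F
I₀ = CLOSURE({ [F' → . F] }):
  [F' → . F] has the dot before F: add [F → . D id id], [F → . D y], [F → . F id F], [F → . y id F]
  [F → . D id id] has the dot before D: add [D → . e], [D → . e F D], [D → . e y]
No further items can be added.

I₀ = { [D → . e F D], [D → . e y], [D → . e], [F → . D id id], [F → . D y], [F → . F id F], [F → . y id F], [F' → . F] }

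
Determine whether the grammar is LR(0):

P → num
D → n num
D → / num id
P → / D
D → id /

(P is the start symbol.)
Augment with P' → P and build the canonical LR(0) collection (I0 = CLOSURE({[P' → . P]}), then GOTO on every symbol after a dot until no new states appear). It has 12 states:
  I0: { [P → . / D], [P → . num], [P' → . P] }  — shift
  I1: { [D → . / num id], [D → . id /], [D → . n num], [P → / . D] }  — shift
  I2: { [P' → P .] }  — accept
  I3: { [P → num .] }  — reduce
  I4: { [D → / . num id] }  — shift
  I5: { [P → / D .] }  — reduce
  I6: { [D → id . /] }  — shift
  I7: { [D → n . num] }  — shift
  I8: { [D → n num .] }  — reduce
  I9: { [D → id / .] }  — reduce
  I10: { [D → / num . id] }  — shift
  I11: { [D → / num id .] }  — reduce

Every state is either a pure shift/goto state or contains exactly one complete item and nothing to shift — no conflicts. The grammar is LR(0).

Answer: Yes, the grammar is LR(0)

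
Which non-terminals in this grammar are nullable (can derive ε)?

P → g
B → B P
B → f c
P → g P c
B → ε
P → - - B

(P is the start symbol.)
ε-productions: B → ε
So B is immediately nullable.
No further non-terminal can be added: every production for the remaining non-terminals contains a terminal or a non-nullable non-terminal.
Nullable = { 'B' }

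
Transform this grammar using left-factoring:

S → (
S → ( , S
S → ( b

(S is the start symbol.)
S → ( S'
S' → ε
S' → , S
S' → b

Left-factoring transforms A → αβ₁ | αβ₂ into A → αA' and A' → β₁ | β₂
(α is the longest common prefix among the alternatives). Repeat until
no nonterminal has two alternatives with a common prefix.

Round 1: S has alternatives sharing prefix '('. Introduce S': S → ( S'
  Add: S' → ε
  Add: S' → , S
  Add: S' → b

No remaining common prefixes — done.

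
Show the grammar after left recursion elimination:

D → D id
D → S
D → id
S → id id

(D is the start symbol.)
D → S D'
D → id D'
D' → id D'
D' → ε
S → id id

D is directly left-recursive. The standard transformation for
  A → A α₁ | ... | A α_m | β₁ | ... | β_n
is
  A  → β₁ A' | ... | β_n A'
  A' → α₁ A' | ... | α_m A' | ε

D → S becomes D → S D'
D → id becomes D → id D'
D → D id becomes D' → id D'
Add D' → ε

Productions for other non-terminals are unchanged:
  S → id id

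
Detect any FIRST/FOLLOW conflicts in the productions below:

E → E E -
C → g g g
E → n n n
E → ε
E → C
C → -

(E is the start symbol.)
A FIRST/FOLLOW conflict occurs when a non-terminal N has a nullable alternative N → β (β ⇒* ε) and another alternative N → α with FIRST(α) ∩ FOLLOW(N) ≠ ∅: on such a lookahead the parser cannot decide between expanding α and letting N vanish via β.

Nullable non-terminals: E.
FIRST sets used below: FIRST(E) = { '-', 'g', 'n', ε }, FIRST(C) = { '-', 'g' }

E: nullable alternative(s) E → ε; FOLLOW(E) = { $, '-', 'g', 'n' }
  E → E E -: FIRST \ {ε} = { '-', 'g', 'n' } — overlaps FOLLOW(E) on { '-', 'g', 'n' }: CONFLICT
  E → n n n: FIRST \ {ε} = { 'n' } — overlaps FOLLOW(E) on { 'n' }: CONFLICT
  E → ε: FIRST \ {ε} = { } — this is the only nullable alternative, skip
  E → C: FIRST \ {ε} = { '-', 'g' } — overlaps FOLLOW(E) on { '-', 'g' }: CONFLICT

C has no nullable alternative, so no FIRST/FOLLOW check is needed there.

So the grammar has 3 FIRST/FOLLOW conflicts (marked CONFLICT above).

Answer: Yes. E → E E '-' with FOLLOW(E) on { '-', 'g', 'n' }; E → n n n with FOLLOW(E) on { 'n' }; E → C with FOLLOW(E) on { '-', 'g' }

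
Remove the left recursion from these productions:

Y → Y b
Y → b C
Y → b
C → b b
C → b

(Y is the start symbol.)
Y → b C Y'
Y → b Y'
Y' → b Y'
Y' → ε
C → b b
C → b

Y is directly left-recursive. The standard transformation for
  A → A α₁ | ... | A α_m | β₁ | ... | β_n
is
  A  → β₁ A' | ... | β_n A'
  A' → α₁ A' | ... | α_m A' | ε

Y → b C becomes Y → b C Y'
Y → b becomes Y → b Y'
Y → Y b becomes Y' → b Y'
Add Y' → ε

Productions for other non-terminals are unchanged:
  C → b b
  C → b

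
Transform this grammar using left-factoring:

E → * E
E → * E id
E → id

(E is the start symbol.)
E → * E E'
E' → ε
E' → id
E → id

Left-factoring transforms A → αβ₁ | αβ₂ into A → αA' and A' → β₁ | β₂
(α is the longest common prefix among the alternatives). Repeat until
no nonterminal has two alternatives with a common prefix.

Round 1: E has alternatives sharing prefix '* E'. Introduce E': E → * E E'
  Add: E' → ε
  Add: E' → id

No remaining common prefixes — done.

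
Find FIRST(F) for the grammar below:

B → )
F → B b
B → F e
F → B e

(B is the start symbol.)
FIRST sets of the other non-terminals involved (by the same procedure, iterated to a fixed point):
  FIRST(B) = { ')' }

From F → B b:
  - B is a non-terminal: add FIRST(B) \ {ε} = { ')' }
    B is not nullable, so stop
From F → B e:
  - B is a non-terminal: add FIRST(B) \ {ε} = { ')' }
    B is not nullable, so stop

Collecting: FIRST(F) = { ')' }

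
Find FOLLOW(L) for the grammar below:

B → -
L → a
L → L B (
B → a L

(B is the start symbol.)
{ $, '(', '-', 'a' }

To compute FOLLOW(L), find every occurrence of L on a right-hand side N → α L β: add FIRST(β) \ {ε}, and if β is empty or nullable also add FOLLOW(N). Iterate to a fixed point.

In L → L B (: L is followed by B '(', add FIRST(B '(') \ {ε} = { '-', 'a' }
In B → a L: L is at the end, add FOLLOW(B)

The FOLLOW sets referred to above (computed the same way, to a fixed point):
  FOLLOW(B) = { $, '(' }

Taking the union: FOLLOW(L) = { $, '(', '-', 'a' }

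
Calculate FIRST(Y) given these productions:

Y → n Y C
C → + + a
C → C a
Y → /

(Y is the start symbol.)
{ '/', 'n' }

From Y → n Y C:
  - n is a terminal: add 'n' and stop
From Y → /:
  - '/' is a terminal: add '/' and stop

Collecting: FIRST(Y) = { '/', 'n' }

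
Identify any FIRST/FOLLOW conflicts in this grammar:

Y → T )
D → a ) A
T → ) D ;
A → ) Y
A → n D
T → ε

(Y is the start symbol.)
Nullable non-terminals: T.

T: nullable alternative(s) T → ε; FOLLOW(T) = { ')' }
  T → ) D ;: FIRST \ {ε} = { ')' } — overlaps FOLLOW(T) on { ')' }: CONFLICT
  T → ε: FIRST \ {ε} = { } — this is the only nullable alternative, skip

A, D, Y have no nullable alternative, so no FIRST/FOLLOW check is needed there.

So the grammar has 1 FIRST/FOLLOW conflict (marked CONFLICT above).

Answer: Yes. T → ')' D ';' with FOLLOW(T) on { ')' }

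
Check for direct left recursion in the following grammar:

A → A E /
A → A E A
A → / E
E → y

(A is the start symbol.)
Direct left recursion occurs when N → N α for some non-terminal N (the right-hand side begins with the left-hand side itself).

A → A E /: LEFT RECURSIVE (starts with A)
A → A E A: LEFT RECURSIVE (starts with A)
A → / E: starts with '/'
E → y: starts with y

The grammar has direct left recursion on: A.

Answer: Yes, A is left-recursive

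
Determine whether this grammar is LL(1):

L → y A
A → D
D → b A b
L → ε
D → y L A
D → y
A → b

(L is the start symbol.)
No. Predict set conflict for L: { 'y' }

Relevant sets:
  FIRST(D) = { 'b', 'y' }
  FOLLOW(L) = { $, 'b', 'y' }

For L:
  PREDICT(L → y A) = { 'y' }
  PREDICT(L → ε) = { $, 'b', 'y' }
For A:
  PREDICT(A → D) = { 'b', 'y' }
  PREDICT(A → b) = { 'b' }
For D:
  PREDICT(D → b A b) = { 'b' }
  PREDICT(D → y L A) = { 'y' }
  PREDICT(D → y) = { 'y' }

Conflict found: Predict set conflict for L: { 'y' }
The grammar is NOT LL(1).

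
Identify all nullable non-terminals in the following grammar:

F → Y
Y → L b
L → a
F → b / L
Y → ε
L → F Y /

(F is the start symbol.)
ε-productions: Y → ε
So Y is immediately nullable.
F → Y: every symbol on the right is nullable, so F is nullable too.
No further non-terminal can be added: every production for the remaining non-terminals contains a terminal or a non-nullable non-terminal.
Nullable = { 'F', 'Y' }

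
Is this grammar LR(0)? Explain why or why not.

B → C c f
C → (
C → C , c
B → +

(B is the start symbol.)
Yes, the grammar is LR(0)

A grammar is LR(0) if no state in the canonical LR(0) collection has:
  - both a shift item (dot before a terminal) and a complete item (shift-reduce conflict), or
  - two or more complete items (reduce-reduce conflict; the accept item [B' → B .] counts as a complete item here).

Augment with B' → B and build the canonical LR(0) collection (I0 = CLOSURE({[B' → . B]}), then GOTO on every symbol after a dot until no new states appear). It has 9 states:
  I0: { [B → . +], [B → . C c f], [B' → . B], [C → . (], [C → . C , c] }  — shift
  I1: { [C → ( .] }  — reduce
  I2: { [B → + .] }  — reduce
  I3: { [B' → B .] }  — accept
  I4: { [B → C . c f], [C → C . , c] }  — shift
  I5: { [C → C , . c] }  — shift
  I6: { [B → C c . f] }  — shift
  I7: { [B → C c f .] }  — reduce
  I8: { [C → C , c .] }  — reduce

Every state is either a pure shift/goto state or contains exactly one complete item and nothing to shift — no conflicts. The grammar is LR(0).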